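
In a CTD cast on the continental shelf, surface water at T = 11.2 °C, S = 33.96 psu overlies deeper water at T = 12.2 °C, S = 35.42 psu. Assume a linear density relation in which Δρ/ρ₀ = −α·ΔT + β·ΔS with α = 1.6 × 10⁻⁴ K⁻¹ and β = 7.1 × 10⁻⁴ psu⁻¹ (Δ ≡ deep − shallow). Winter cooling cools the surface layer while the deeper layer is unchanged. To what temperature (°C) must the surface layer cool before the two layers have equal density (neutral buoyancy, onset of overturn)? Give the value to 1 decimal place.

Neutral buoyancy requires Δρ = 0, i.e. −α(T_deep − T_surf′) + β(S_deep − S_surf) = 0.
T_surf′ = T_deep − (β/α)·ΔS = 12.2 − (7.1 × 10⁻⁴/1.6 × 10⁻⁴)·(+1.46) = 5.721 °C.
Cooling required: 11.2 − (5.721) = 5.479 °C.

5.7 °C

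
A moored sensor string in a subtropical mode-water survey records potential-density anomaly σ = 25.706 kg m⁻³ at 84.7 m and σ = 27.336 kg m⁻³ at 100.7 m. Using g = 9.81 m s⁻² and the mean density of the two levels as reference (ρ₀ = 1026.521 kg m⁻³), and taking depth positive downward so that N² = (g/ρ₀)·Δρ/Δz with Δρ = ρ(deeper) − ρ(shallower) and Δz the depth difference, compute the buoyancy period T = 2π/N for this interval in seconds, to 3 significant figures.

Δρ = 1027.336 − 1025.706 = 1.630 kg m⁻³ over Δz = 100.7 − 84.7 = 16 m.
N² = (9.81/1026.521) × (1.630/16) = 9.7357 × 10⁻⁴ s⁻².
N = √(9.7357 × 10⁻⁴) = 0.031202 rad s⁻¹, so T = 2π/N = 201.37 s ≈ 201 s.
N² > 0, so the interval is statically stable.

201 s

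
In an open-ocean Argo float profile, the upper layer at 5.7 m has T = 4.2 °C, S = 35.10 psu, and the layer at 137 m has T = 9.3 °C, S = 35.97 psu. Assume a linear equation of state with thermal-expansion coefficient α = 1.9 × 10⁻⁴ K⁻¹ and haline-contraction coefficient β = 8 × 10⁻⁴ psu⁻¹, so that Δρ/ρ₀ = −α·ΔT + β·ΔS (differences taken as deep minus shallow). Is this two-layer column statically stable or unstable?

ΔT = 9.3 − 4.2 = +5.1 K and ΔS = 35.97 − 35.10 = +0.87 psu (deep − shallow).
−αΔT = -9.69 × 10⁻⁴; βΔS = 6.96 × 10⁻⁴; sum Δρ/ρ₀ = -2.73 × 10⁻⁴.
Δρ/ρ₀ < 0, so Δρ < 0: deeper water is lighter → statically unstable; the column would overturn.

unstable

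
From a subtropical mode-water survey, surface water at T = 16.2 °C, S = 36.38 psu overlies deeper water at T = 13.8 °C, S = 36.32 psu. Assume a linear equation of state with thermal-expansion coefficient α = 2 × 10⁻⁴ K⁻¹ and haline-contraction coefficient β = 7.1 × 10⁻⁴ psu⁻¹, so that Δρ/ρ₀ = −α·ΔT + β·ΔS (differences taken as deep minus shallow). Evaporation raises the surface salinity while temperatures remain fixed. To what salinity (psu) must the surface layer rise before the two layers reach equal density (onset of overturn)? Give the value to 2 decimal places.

Neutral buoyancy requires −α(T_deep − T_surf) + β(S_deep − S_surf′) = 0.
S_surf′ = S_deep − (α/β)·ΔT = 36.32 − (2 × 10⁻⁴/7.1 × 10⁻⁴)·(-2.4) = 36.9961 psu.
Increase required: 36.9961 − 36.38 = 0.6161 psu.

37.00 psu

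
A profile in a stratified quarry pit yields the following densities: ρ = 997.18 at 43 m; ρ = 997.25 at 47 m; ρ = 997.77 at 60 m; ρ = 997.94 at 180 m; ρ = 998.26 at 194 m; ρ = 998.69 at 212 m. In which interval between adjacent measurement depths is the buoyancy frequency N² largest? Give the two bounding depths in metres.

47–60 m

Compute the density gradient over each adjacent pair:
  43–47 m: Δρ/Δz = 0.07/4 = 0.018 kg m⁻⁴
  47–60 m: Δρ/Δz = 0.52/13 = 0.040 kg m⁻⁴
  60–180 m: Δρ/Δz = 0.17/120 = 1.4 × 10⁻³ kg m⁻⁴
  180–194 m: Δρ/Δz = 0.32/14 = 0.023 kg m⁻⁴
  194–212 m: Δρ/Δz = 0.43/18 = 0.024 kg m⁻⁴
The largest gradient is in the 47–60 m interval — the pycnocline.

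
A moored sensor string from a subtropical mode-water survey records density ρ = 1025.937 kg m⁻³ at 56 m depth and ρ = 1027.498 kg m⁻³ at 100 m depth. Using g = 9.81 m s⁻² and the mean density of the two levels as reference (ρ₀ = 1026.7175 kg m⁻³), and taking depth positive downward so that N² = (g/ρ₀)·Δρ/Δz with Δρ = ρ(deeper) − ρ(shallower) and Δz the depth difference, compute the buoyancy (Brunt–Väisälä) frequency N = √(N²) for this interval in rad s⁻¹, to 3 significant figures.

Δρ = 1027.498 − 1025.937 = 1.561 kg m⁻³ over Δz = 100 − 56 = 44 m.
N² = (9.81/1026.7175) × (1.561/44) = 3.3898 × 10⁻⁴ s⁻².
N = √(3.3898 × 10⁻⁴) = 0.018411 rad s⁻¹ ≈ 0.0184 rad s⁻¹.

0.0184 rad s⁻¹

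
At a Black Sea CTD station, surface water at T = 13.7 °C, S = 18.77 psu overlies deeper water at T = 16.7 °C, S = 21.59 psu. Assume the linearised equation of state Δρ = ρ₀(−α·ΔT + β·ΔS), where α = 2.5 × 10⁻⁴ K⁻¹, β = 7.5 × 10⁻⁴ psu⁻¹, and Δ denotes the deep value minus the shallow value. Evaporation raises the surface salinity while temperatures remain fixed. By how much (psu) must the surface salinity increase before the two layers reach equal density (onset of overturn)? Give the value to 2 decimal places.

Neutral buoyancy requires −α(T_deep − T_surf) + β(S_deep − S_surf′) = 0.
S_surf′ = S_deep − (α/β)·ΔT = 21.59 − (2.5 × 10⁻⁴/7.5 × 10⁻⁴)·(+3.0) = 20.5900 psu.
Increase required: 20.5900 − 18.77 = 1.8200 psu.

1.82 psu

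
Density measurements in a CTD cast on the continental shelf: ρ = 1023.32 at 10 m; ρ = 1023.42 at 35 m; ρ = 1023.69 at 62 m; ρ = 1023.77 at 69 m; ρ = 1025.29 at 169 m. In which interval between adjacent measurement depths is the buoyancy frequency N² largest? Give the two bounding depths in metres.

69–169 m

Compute the density gradient over each adjacent pair:
  10–35 m: Δρ/Δz = 0.10/25 = 4.0 × 10⁻³ kg m⁻⁴
  35–62 m: Δρ/Δz = 0.27/27 = 0.010 kg m⁻⁴
  62–69 m: Δρ/Δz = 0.08/7 = 0.011 kg m⁻⁴
  69–169 m: Δρ/Δz = 1.52/100 = 0.015 kg m⁻⁴
The largest gradient is in the 69–169 m interval — the pycnocline.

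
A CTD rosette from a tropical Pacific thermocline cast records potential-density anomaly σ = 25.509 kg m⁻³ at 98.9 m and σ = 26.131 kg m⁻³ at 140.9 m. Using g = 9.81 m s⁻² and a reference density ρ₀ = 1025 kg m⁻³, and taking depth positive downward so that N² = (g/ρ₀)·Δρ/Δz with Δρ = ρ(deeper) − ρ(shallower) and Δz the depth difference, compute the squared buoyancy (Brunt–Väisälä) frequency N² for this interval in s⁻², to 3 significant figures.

Δρ = 1026.131 − 1025.509 = 0.622 kg m⁻³ over Δz = 140.9 − 98.9 = 42 m.
N² = (9.81/1025) × (0.622/42) = 1.4174 × 10⁻⁴ s⁻² ≈ 1.42 × 10⁻⁴ s⁻².

1.42 × 10⁻⁴ s⁻²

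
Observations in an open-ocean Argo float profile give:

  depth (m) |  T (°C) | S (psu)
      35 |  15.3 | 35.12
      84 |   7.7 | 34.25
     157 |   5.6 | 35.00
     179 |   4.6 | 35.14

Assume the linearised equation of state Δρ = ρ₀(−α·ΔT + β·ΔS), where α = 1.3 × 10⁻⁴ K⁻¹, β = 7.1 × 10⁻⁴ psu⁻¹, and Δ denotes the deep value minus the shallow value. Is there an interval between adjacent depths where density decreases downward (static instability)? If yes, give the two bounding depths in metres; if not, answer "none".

none

Evaluate Δρ/ρ₀ = −αΔT + βΔS across each adjacent pair:
  35–84 m: −αΔT+βΔS = −(1.3 × 10⁻⁴)(-7.6)+(7.1 × 10⁻⁴)(-0.87) = 3.7 × 10⁻⁴ → stable
  84–157 m: −αΔT+βΔS = −(1.3 × 10⁻⁴)(-2.1)+(7.1 × 10⁻⁴)(+0.75) = 8.1 × 10⁻⁴ → stable
  157–179 m: −αΔT+βΔS = −(1.3 × 10⁻⁴)(-1.0)+(7.1 × 10⁻⁴)(+0.14) = 2.3 × 10⁻⁴ → stable
Every interval has Δρ > 0: the column is stably stratified throughout.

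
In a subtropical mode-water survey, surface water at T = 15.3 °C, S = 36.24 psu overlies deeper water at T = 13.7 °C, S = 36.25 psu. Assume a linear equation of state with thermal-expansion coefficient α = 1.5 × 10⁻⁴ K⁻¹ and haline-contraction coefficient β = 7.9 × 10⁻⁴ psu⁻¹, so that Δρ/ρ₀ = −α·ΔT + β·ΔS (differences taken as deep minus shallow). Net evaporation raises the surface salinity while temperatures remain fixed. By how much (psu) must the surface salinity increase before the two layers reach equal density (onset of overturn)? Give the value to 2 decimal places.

0.31 psu

Neutral buoyancy requires −α(T_deep − T_surf) + β(S_deep − S_surf′) = 0.
S_surf′ = S_deep − (α/β)·ΔT = 36.25 − (1.5 × 10⁻⁴/7.9 × 10⁻⁴)·(-1.6) = 36.5538 psu.
Increase required: 36.5538 − 36.24 = 0.3138 psu.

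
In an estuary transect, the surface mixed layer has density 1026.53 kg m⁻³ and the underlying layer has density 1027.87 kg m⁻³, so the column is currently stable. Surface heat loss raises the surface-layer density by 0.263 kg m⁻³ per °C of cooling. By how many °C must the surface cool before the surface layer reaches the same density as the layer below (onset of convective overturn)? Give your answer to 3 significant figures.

Density deficit of the surface layer: 1027.87 − 1026.53 = 1.34 kg m⁻³.
Required change = 1.34 / 0.263 = 5.10 °C.

5.10 °C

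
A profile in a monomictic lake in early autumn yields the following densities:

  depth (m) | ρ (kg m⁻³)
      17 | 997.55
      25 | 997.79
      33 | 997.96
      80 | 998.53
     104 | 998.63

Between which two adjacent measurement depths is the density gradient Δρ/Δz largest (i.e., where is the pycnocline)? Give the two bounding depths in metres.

Compute the density gradient over each adjacent pair:
  17–25 m: Δρ/Δz = 0.24/8 = 0.030 kg m⁻⁴
  25–33 m: Δρ/Δz = 0.17/8 = 0.021 kg m⁻⁴
  33–80 m: Δρ/Δz = 0.57/47 = 0.012 kg m⁻⁴
  80–104 m: Δρ/Δz = 0.10/24 = 4.2 × 10⁻³ kg m⁻⁴
The largest gradient is in the 17–25 m interval — the pycnocline.

17–25 m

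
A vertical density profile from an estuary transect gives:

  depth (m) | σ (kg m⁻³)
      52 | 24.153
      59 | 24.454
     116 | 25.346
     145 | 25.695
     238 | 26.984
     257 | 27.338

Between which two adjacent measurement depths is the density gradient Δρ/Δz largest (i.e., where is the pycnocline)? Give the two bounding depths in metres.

52–59 m

Compute the density gradient over each adjacent pair:
  52–59 m: Δρ/Δz = 0.301/7 = 0.043 kg m⁻⁴
  59–116 m: Δρ/Δz = 0.892/57 = 0.016 kg m⁻⁴
  116–145 m: Δρ/Δz = 0.349/29 = 0.012 kg m⁻⁴
  145–238 m: Δρ/Δz = 1.289/93 = 0.014 kg m⁻⁴
  238–257 m: Δρ/Δz = 0.354/19 = 0.019 kg m⁻⁴
The largest gradient is in the 52–59 m interval — the pycnocline.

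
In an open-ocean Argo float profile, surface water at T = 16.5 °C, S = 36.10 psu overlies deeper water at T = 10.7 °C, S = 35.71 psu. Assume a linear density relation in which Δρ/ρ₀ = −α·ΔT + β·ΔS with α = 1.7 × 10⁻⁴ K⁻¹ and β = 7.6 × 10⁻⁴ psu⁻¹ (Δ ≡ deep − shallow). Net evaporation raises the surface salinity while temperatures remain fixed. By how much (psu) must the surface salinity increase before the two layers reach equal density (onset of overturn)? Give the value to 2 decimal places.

0.91 psu

Neutral buoyancy requires −α(T_deep − T_surf) + β(S_deep − S_surf′) = 0.
S_surf′ = S_deep − (α/β)·ΔT = 35.71 − (1.7 × 10⁻⁴/7.6 × 10⁻⁴)·(-5.8) = 37.0074 psu.
Increase required: 37.0074 − 36.10 = 0.9074 psu.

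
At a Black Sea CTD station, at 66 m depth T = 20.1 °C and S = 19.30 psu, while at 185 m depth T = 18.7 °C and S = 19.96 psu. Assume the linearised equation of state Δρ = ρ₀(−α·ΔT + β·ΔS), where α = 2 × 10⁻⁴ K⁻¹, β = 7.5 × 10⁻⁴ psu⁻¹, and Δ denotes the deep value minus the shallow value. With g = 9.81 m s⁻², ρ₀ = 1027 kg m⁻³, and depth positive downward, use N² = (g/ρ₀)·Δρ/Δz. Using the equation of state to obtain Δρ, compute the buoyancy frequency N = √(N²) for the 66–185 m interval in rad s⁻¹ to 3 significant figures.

ΔT = -1.4 K, ΔS = +0.66 psu (deep − shallow).
Δρ/ρ₀ = −αΔT + βΔS = 2.80 × 10⁻⁴ + 4.95 × 10⁻⁴ = 7.75 × 10⁻⁴, so Δρ ≈ 0.7959 kg m⁻³.
N² = (g/ρ₀)·Δρ/Δz = g·(Δρ/ρ₀)/Δz = 9.81 × 7.75 × 10⁻⁴ / 119 = 6.3889 × 10⁻⁵ s⁻².
N = √(6.3889 × 10⁻⁵) = 7.9931 × 10⁻³ rad s⁻¹ ≈ 7.99 × 10⁻³ rad s⁻¹.

7.99 × 10⁻³ rad s⁻¹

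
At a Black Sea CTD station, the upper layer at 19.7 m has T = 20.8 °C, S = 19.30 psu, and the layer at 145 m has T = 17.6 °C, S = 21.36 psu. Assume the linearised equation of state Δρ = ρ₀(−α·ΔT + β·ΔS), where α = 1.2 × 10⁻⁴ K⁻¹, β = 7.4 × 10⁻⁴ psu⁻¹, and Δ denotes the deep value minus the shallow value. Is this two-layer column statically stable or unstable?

ΔT = 17.6 − 20.8 = -3.2 K and ΔS = 21.36 − 19.30 = +2.06 psu (deep − shallow).
−αΔT = 3.84 × 10⁻⁴; βΔS = 1.5244 × 10⁻³; sum Δρ/ρ₀ = 1.9084 × 10⁻³.
Δρ/ρ₀ > 0, so Δρ > 0: deeper water is denser → statically stable.

stable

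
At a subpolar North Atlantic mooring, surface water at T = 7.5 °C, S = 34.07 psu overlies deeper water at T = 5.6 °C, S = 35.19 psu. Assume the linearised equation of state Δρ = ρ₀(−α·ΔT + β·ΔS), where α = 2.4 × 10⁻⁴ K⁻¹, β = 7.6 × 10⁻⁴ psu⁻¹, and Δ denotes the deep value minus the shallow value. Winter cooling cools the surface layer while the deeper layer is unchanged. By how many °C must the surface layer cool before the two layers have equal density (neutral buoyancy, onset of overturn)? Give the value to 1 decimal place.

5.4 °C

Neutral buoyancy requires Δρ = 0, i.e. −α(T_deep − T_surf′) + β(S_deep − S_surf) = 0.
T_surf′ = T_deep − (β/α)·ΔS = 5.6 − (7.6 × 10⁻⁴/2.4 × 10⁻⁴)·(+1.12) = 2.053 °C.
Cooling required: 7.5 − (2.053) = 5.447 °C.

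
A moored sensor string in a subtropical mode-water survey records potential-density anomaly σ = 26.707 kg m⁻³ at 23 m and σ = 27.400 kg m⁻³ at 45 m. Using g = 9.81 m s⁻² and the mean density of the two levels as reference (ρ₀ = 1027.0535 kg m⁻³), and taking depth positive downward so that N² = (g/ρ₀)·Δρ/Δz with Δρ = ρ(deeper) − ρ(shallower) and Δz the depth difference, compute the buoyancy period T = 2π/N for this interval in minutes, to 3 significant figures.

6.04 min

Δρ = 1027.400 − 1026.707 = 0.693 kg m⁻³ over Δz = 45 − 23 = 22 m.
N² = (9.81/1027.0535) × (0.693/22) = 3.0088 × 10⁻⁴ s⁻².
N = √(3.0088 × 10⁻⁴) = 0.017346 rad s⁻¹, so T = 2π/N = 362.23 s = 6.0372 min ≈ 6.04 min.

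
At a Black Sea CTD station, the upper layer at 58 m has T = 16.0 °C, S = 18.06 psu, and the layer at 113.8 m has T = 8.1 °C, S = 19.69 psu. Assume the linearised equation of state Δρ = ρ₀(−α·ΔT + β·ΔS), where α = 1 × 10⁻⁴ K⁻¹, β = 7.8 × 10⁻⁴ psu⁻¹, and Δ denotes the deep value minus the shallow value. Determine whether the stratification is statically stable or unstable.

stable

ΔT = 8.1 − 16.0 = -7.9 K and ΔS = 19.69 − 18.06 = +1.63 psu (deep − shallow).
−αΔT = 7.90 × 10⁻⁴; βΔS = 1.2714 × 10⁻³; sum Δρ/ρ₀ = 2.0614 × 10⁻³.
Δρ/ρ₀ > 0, so Δρ > 0: deeper water is denser → statically stable.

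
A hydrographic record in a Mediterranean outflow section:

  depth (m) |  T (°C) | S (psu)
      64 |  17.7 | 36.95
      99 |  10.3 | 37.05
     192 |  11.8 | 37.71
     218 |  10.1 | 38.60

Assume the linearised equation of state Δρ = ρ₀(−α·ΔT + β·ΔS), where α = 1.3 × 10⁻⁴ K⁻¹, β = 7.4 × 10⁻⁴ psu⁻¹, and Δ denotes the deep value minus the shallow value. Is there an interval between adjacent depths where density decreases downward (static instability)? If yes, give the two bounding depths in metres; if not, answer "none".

Evaluate Δρ/ρ₀ = −αΔT + βΔS across each adjacent pair:
  64–99 m: −αΔT+βΔS = −(1.3 × 10⁻⁴)(-7.4)+(7.4 × 10⁻⁴)(+0.10) = 1.0 × 10⁻³ → stable
  99–192 m: −αΔT+βΔS = −(1.3 × 10⁻⁴)(+1.5)+(7.4 × 10⁻⁴)(+0.66) = 2.9 × 10⁻⁴ → stable
  192–218 m: −αΔT+βΔS = −(1.3 × 10⁻⁴)(-1.7)+(7.4 × 10⁻⁴)(+0.89) = 8.8 × 10⁻⁴ → stable
Every interval has Δρ > 0: the column is stably stratified throughout.

none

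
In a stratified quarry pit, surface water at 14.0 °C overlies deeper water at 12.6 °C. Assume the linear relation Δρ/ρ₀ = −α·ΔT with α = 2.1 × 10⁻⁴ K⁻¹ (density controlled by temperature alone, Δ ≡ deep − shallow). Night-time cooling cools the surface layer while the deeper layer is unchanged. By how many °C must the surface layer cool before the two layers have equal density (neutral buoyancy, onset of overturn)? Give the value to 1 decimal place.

With temperature the only control, equal density requires T_surf′ = T_deep.
T_surf′ = 12.6 °C.
Cooling required: 14.0 − 12.6 = 1.4 °C.

1.4 °C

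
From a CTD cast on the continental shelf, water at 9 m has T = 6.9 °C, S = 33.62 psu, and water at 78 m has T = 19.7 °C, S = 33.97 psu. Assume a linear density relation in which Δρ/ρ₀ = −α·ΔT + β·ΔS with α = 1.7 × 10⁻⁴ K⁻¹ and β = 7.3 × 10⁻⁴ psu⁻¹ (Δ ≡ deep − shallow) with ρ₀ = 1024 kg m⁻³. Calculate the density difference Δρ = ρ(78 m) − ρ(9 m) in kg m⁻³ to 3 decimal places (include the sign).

ΔT = +12.8 K, ΔS = +0.35 psu (deep − shallow).
Δρ/ρ₀ = −(1.7 × 10⁻⁴)(+12.8) + (7.3 × 10⁻⁴)(+0.35) = -1.9205 × 10⁻³.
Δρ = 1024 × (-1.9205 × 10⁻³) = -1.967 kg m⁻³.
Negative Δρ: lighter below, statically unstable.

-1.967 kg m⁻³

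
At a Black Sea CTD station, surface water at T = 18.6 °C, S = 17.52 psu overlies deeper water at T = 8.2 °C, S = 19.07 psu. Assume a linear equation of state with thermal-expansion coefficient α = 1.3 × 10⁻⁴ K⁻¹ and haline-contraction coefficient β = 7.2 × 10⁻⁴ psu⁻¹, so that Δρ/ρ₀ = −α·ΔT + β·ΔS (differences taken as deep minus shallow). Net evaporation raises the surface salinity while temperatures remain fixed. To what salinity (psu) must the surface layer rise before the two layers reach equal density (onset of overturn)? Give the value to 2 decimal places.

20.95 psu

Neutral buoyancy requires −α(T_deep − T_surf) + β(S_deep − S_surf′) = 0.
S_surf′ = S_deep − (α/β)·ΔT = 19.07 − (1.3 × 10⁻⁴/7.2 × 10⁻⁴)·(-10.4) = 20.9478 psu.
Increase required: 20.9478 − 17.52 = 3.4278 psu.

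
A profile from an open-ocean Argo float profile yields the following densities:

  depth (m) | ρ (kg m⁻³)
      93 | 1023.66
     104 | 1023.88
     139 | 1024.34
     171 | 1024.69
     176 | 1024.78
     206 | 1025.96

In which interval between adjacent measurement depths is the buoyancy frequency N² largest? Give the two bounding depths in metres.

176–206 m

Compute the density gradient over each adjacent pair:
  93–104 m: Δρ/Δz = 0.22/11 = 0.020 kg m⁻⁴
  104–139 m: Δρ/Δz = 0.46/35 = 0.013 kg m⁻⁴
  139–171 m: Δρ/Δz = 0.35/32 = 0.011 kg m⁻⁴
  171–176 m: Δρ/Δz = 0.09/5 = 0.018 kg m⁻⁴
  176–206 m: Δρ/Δz = 1.18/30 = 0.039 kg m⁻⁴
The largest gradient is in the 176–206 m interval — the pycnocline.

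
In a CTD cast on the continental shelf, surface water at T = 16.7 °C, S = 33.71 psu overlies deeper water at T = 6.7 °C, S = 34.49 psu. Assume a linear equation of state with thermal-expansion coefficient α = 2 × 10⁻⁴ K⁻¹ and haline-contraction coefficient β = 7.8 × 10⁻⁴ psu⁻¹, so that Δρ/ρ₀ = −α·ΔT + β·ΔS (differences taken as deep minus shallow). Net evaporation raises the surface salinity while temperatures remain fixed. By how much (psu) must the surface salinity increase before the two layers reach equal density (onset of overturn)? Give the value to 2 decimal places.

3.34 psu

Neutral buoyancy requires −α(T_deep − T_surf) + β(S_deep − S_surf′) = 0.
S_surf′ = S_deep − (α/β)·ΔT = 34.49 − (2 × 10⁻⁴/7.8 × 10⁻⁴)·(-10.0) = 37.0541 psu.
Increase required: 37.0541 − 33.71 = 3.3441 psu.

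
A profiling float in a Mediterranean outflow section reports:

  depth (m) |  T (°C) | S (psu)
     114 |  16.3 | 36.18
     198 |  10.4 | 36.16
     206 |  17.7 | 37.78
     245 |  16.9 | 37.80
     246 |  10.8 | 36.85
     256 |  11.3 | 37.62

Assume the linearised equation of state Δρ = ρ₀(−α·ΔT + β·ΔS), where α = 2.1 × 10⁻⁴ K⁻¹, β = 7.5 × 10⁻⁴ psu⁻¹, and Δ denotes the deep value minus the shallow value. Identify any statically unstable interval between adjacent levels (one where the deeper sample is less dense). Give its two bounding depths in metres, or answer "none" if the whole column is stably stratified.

198–206 m

Evaluate Δρ/ρ₀ = −αΔT + βΔS across each adjacent pair:
  114–198 m: −αΔT+βΔS = −(2.1 × 10⁻⁴)(-5.9)+(7.5 × 10⁻⁴)(-0.02) = 1.2 × 10⁻³ → stable
  198–206 m: −αΔT+βΔS = −(2.1 × 10⁻⁴)(+7.3)+(7.5 × 10⁻⁴)(+1.62) = -3.2 × 10⁻⁴ → UNSTABLE
  206–245 m: −αΔT+βΔS = −(2.1 × 10⁻⁴)(-0.8)+(7.5 × 10⁻⁴)(+0.02) = 1.8 × 10⁻⁴ → stable
  245–246 m: −αΔT+βΔS = −(2.1 × 10⁻⁴)(-6.1)+(7.5 × 10⁻⁴)(-0.95) = 5.7 × 10⁻⁴ → stable
  246–256 m: −αΔT+βΔS = −(2.1 × 10⁻⁴)(+0.5)+(7.5 × 10⁻⁴)(+0.77) = 4.7 × 10⁻⁴ → stable
The 198–206 m interval has Δρ < 0: lighter water underlies denser water.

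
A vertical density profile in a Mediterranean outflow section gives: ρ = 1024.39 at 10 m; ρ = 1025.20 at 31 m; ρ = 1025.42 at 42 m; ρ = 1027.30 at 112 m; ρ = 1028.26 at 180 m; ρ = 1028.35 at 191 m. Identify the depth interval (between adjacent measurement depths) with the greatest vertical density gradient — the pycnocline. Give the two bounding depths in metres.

Compute the density gradient over each adjacent pair:
  10–31 m: Δρ/Δz = 0.81/21 = 0.039 kg m⁻⁴
  31–42 m: Δρ/Δz = 0.22/11 = 0.020 kg m⁻⁴
  42–112 m: Δρ/Δz = 1.88/70 = 0.027 kg m⁻⁴
  112–180 m: Δρ/Δz = 0.96/68 = 0.014 kg m⁻⁴
  180–191 m: Δρ/Δz = 0.09/11 = 8.2 × 10⁻³ kg m⁻⁴
The largest gradient is in the 10–31 m interval — the pycnocline.

10–31 m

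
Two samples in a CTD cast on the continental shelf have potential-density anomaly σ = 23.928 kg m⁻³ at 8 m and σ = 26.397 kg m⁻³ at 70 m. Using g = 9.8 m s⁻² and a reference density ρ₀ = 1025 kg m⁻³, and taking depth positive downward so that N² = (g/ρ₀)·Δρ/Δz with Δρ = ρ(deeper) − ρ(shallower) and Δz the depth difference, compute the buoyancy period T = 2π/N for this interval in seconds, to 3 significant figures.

Δρ = 1026.397 − 1023.928 = 2.469 kg m⁻³ over Δz = 70 − 8 = 62 m.
N² = (9.8/1025) × (2.469/62) = 3.8074 × 10⁻⁴ s⁻².
N = √(3.8074 × 10⁻⁴) = 0.019513 rad s⁻¹, so T = 2π/N = 322.00 s ≈ 322 s.
N² > 0, so the interval is statically stable.

322 s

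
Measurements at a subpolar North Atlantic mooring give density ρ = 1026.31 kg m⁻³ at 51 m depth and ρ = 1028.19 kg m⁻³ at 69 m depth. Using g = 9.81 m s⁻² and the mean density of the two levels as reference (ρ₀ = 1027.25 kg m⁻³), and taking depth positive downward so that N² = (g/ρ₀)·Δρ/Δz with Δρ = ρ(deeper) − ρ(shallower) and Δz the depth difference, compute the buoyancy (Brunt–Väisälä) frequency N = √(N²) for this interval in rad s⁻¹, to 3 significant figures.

0.0316 rad s⁻¹

Δρ = 1028.19 − 1026.31 = 1.88 kg m⁻³ over Δz = 69 − 51 = 18 m.
N² = (9.81/1027.25) × (1.88/18) = 9.9742 × 10⁻⁴ s⁻².
N = √(9.9742 × 10⁻⁴) = 0.031582 rad s⁻¹ ≈ 0.0316 rad s⁻¹.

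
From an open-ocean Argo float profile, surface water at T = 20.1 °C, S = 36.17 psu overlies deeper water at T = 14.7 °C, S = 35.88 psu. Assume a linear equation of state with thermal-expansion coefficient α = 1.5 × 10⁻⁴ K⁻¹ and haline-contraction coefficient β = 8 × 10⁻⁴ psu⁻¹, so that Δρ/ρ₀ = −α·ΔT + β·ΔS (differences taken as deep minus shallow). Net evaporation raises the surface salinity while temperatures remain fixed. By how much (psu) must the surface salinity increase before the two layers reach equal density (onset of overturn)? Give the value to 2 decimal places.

0.72 psu

Neutral buoyancy requires −α(T_deep − T_surf) + β(S_deep − S_surf′) = 0.
S_surf′ = S_deep − (α/β)·ΔT = 35.88 − (1.5 × 10⁻⁴/8 × 10⁻⁴)·(-5.4) = 36.8925 psu.
Increase required: 36.8925 − 36.17 = 0.7225 psu.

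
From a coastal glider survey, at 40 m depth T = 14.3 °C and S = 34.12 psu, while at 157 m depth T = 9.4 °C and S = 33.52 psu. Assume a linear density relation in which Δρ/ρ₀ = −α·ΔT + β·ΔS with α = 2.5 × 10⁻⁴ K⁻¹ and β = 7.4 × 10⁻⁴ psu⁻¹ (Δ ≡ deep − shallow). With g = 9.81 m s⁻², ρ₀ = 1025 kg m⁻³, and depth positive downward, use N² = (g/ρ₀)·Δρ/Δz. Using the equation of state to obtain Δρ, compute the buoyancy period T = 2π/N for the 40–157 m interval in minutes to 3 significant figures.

12.9 min

ΔT = -4.9 K, ΔS = -0.60 psu (deep − shallow).
Δρ/ρ₀ = −αΔT + βΔS = 1.225 × 10⁻³ − 4.44 × 10⁻⁴ = 7.81 × 10⁻⁴, so Δρ ≈ 0.8005 kg m⁻³.
N² = (g/ρ₀)·Δρ/Δz = g·(Δρ/ρ₀)/Δz = 9.81 × 7.81 × 10⁻⁴ / 117 = 6.5484 × 10⁻⁵ s⁻².
N = √(6.5484 × 10⁻⁵) = 8.0922 × 10⁻³ rad s⁻¹ → T = 2π/N = 776.45 s = 12.941 min ≈ 12.9 min.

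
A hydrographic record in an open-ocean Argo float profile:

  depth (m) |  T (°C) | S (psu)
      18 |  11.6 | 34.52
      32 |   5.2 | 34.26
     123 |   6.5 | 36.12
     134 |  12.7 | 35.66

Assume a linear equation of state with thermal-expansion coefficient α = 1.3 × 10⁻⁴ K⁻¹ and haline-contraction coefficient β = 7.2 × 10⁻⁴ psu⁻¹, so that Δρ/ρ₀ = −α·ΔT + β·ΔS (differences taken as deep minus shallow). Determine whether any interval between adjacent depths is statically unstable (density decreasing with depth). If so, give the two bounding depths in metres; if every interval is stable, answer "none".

123–134 m

Evaluate Δρ/ρ₀ = −αΔT + βΔS across each adjacent pair:
  18–32 m: −αΔT+βΔS = −(1.3 × 10⁻⁴)(-6.4)+(7.2 × 10⁻⁴)(-0.26) = 6.4 × 10⁻⁴ → stable
  32–123 m: −αΔT+βΔS = −(1.3 × 10⁻⁴)(+1.3)+(7.2 × 10⁻⁴)(+1.86) = 1.2 × 10⁻³ → stable
  123–134 m: −αΔT+βΔS = −(1.3 × 10⁻⁴)(+6.2)+(7.2 × 10⁻⁴)(-0.46) = -1.1 × 10⁻³ → UNSTABLE
The 123–134 m interval has Δρ < 0: lighter water underlies denser water.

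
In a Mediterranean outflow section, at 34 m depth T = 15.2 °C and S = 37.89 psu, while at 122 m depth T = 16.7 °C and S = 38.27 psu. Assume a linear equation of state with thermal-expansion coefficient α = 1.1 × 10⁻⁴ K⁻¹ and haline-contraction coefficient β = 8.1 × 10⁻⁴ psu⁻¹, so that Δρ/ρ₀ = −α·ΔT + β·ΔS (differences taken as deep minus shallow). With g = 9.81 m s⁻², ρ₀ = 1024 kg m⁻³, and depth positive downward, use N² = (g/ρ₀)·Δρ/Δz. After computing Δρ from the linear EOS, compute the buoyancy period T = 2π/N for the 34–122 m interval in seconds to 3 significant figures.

ΔT = +1.5 K, ΔS = +0.38 psu (deep − shallow).
Δρ/ρ₀ = −αΔT + βΔS = -1.65 × 10⁻⁴ + 3.078 × 10⁻⁴ = 1.428 × 10⁻⁴, so Δρ ≈ 0.1462 kg m⁻³.
N² = (g/ρ₀)·Δρ/Δz = g·(Δρ/ρ₀)/Δz = 9.81 × 1.428 × 10⁻⁴ / 88 = 1.5919 × 10⁻⁵ s⁻².
N = √(1.5919 × 10⁻⁵) = 3.9899 × 10⁻³ rad s⁻¹ → T = 2π/N = 1.5748 × 10³ s ≈ 1.57 × 10³ s.

1.57 × 10³ s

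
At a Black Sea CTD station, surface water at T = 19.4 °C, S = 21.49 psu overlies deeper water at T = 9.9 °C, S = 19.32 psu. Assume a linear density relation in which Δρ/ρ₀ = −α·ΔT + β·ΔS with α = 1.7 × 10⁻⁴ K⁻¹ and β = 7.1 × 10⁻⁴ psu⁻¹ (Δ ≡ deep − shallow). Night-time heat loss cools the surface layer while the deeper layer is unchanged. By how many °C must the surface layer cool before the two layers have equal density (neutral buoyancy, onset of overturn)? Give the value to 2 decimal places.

0.44 °C

Neutral buoyancy requires Δρ = 0, i.e. −α(T_deep − T_surf′) + β(S_deep − S_surf) = 0.
T_surf′ = T_deep − (β/α)·ΔS = 9.9 − (7.1 × 10⁻⁴/1.7 × 10⁻⁴)·(-2.17) = 18.9629 °C.
Cooling required: 19.4 − (18.9629) = 0.4371 °C.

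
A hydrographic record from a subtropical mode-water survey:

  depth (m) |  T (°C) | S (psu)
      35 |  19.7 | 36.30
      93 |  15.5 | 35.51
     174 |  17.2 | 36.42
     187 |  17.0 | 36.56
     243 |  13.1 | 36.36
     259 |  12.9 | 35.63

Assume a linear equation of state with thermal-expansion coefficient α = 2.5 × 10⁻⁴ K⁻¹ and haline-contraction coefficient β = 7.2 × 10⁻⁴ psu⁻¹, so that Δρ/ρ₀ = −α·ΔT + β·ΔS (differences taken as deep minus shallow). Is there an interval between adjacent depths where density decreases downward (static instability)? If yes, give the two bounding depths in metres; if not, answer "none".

243–259 m

Evaluate Δρ/ρ₀ = −αΔT + βΔS across each adjacent pair:
  35–93 m: −αΔT+βΔS = −(2.5 × 10⁻⁴)(-4.2)+(7.2 × 10⁻⁴)(-0.79) = 4.8 × 10⁻⁴ → stable
  93–174 m: −αΔT+βΔS = −(2.5 × 10⁻⁴)(+1.7)+(7.2 × 10⁻⁴)(+0.91) = 2.3 × 10⁻⁴ → stable
  174–187 m: −αΔT+βΔS = −(2.5 × 10⁻⁴)(-0.2)+(7.2 × 10⁻⁴)(+0.14) = 1.5 × 10⁻⁴ → stable
  187–243 m: −αΔT+βΔS = −(2.5 × 10⁻⁴)(-3.9)+(7.2 × 10⁻⁴)(-0.20) = 8.3 × 10⁻⁴ → stable
  243–259 m: −αΔT+βΔS = −(2.5 × 10⁻⁴)(-0.2)+(7.2 × 10⁻⁴)(-0.73) = -4.8 × 10⁻⁴ → UNSTABLE
The 243–259 m interval has Δρ < 0: lighter water underlies denser water.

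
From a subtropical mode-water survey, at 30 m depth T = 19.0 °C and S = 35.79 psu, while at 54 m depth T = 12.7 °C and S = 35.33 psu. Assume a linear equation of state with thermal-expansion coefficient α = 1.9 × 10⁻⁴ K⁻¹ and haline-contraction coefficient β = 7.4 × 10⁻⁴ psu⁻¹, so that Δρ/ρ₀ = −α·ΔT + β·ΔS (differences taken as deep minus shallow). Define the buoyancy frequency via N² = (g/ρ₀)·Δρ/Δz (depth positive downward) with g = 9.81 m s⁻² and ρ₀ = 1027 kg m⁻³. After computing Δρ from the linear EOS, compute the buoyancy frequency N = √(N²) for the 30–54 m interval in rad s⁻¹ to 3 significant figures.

ΔT = -6.3 K, ΔS = -0.46 psu (deep − shallow).
Δρ/ρ₀ = −αΔT + βΔS = 1.197 × 10⁻³ − 3.404 × 10⁻⁴ = 8.566 × 10⁻⁴, so Δρ ≈ 0.8797 kg m⁻³.
N² = (g/ρ₀)·Δρ/Δz = g·(Δρ/ρ₀)/Δz = 9.81 × 8.566 × 10⁻⁴ / 24 = 3.5014 × 10⁻⁴ s⁻².
N = √(3.5014 × 10⁻⁴) = 0.018712 rad s⁻¹ ≈ 0.0187 rad s⁻¹.

0.0187 rad s⁻¹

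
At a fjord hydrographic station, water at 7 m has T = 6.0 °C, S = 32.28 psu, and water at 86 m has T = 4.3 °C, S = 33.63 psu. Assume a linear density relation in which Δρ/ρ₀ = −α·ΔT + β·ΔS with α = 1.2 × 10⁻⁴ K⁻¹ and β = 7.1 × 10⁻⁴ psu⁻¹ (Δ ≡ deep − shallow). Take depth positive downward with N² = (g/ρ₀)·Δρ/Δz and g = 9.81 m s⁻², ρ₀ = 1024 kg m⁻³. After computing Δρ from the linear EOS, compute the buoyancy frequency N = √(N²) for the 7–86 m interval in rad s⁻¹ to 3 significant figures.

ΔT = -1.7 K, ΔS = +1.35 psu (deep − shallow).
Δρ/ρ₀ = −αΔT + βΔS = 2.04 × 10⁻⁴ + 9.585 × 10⁻⁴ = 1.1625 × 10⁻³, so Δρ ≈ 1.190 kg m⁻³.
N² = (g/ρ₀)·Δρ/Δz = g·(Δρ/ρ₀)/Δz = 9.81 × 1.1625 × 10⁻³ / 79 = 1.4436 × 10⁻⁴ s⁻².
N = √(1.4436 × 10⁻⁴) = 0.012015 rad s⁻¹ ≈ 0.0120 rad s⁻¹.

0.0120 rad s⁻¹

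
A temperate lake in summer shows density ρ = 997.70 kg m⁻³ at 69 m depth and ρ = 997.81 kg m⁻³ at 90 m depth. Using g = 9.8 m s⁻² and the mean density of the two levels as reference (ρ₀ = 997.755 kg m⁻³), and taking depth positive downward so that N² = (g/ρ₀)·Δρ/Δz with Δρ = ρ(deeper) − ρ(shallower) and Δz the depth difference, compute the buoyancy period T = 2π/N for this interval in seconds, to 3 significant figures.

876 s

Δρ = 997.81 − 997.70 = 0.11 kg m⁻³ over Δz = 90 − 69 = 21 m.
N² = (9.8/997.755) × (0.11/21) = 5.1449 × 10⁻⁵ s⁻².
N = √(5.1449 × 10⁻⁵) = 7.1728 × 10⁻³ rad s⁻¹, so T = 2π/N = 875.97 s ≈ 876 s.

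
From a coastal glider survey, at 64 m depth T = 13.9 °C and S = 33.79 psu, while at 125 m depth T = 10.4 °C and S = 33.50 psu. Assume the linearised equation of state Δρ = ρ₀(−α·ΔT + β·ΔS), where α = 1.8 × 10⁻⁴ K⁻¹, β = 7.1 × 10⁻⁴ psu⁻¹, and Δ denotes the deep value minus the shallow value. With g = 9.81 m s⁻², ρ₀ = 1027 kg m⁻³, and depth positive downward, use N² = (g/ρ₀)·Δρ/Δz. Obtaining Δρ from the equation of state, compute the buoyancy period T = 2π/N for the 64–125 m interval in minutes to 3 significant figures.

ΔT = -3.5 K, ΔS = -0.29 psu (deep − shallow).
Δρ/ρ₀ = −αΔT + βΔS = 6.30 × 10⁻⁴ − 2.059 × 10⁻⁴ = 4.241 × 10⁻⁴, so Δρ ≈ 0.4356 kg m⁻³.
N² = (g/ρ₀)·Δρ/Δz = g·(Δρ/ρ₀)/Δz = 9.81 × 4.241 × 10⁻⁴ / 61 = 6.8204 × 10⁻⁵ s⁻².
N = √(6.8204 × 10⁻⁵) = 8.2586 × 10⁻³ rad s⁻¹ → T = 2π/N = 760.81 s = 12.680 min ≈ 12.7 min.

12.7 min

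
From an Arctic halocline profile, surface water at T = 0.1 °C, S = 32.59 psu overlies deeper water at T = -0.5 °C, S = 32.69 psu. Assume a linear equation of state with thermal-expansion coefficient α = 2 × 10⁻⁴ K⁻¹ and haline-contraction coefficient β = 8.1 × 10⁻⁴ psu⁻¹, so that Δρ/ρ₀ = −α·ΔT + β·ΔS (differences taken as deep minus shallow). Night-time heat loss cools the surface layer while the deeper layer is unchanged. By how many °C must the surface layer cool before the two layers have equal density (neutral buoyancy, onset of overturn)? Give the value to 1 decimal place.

Neutral buoyancy requires Δρ = 0, i.e. −α(T_deep − T_surf′) + β(S_deep − S_surf) = 0.
T_surf′ = T_deep − (β/α)·ΔS = -0.5 − (8.1 × 10⁻⁴/2 × 10⁻⁴)·(+0.10) = -0.905 °C.
Cooling required: 0.1 − (-0.905) = 1.005 °C.

1.0 °C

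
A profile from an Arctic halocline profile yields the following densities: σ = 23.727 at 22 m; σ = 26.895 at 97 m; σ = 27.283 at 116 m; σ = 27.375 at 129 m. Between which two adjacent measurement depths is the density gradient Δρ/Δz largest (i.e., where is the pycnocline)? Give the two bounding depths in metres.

22–97 m

Compute the density gradient over each adjacent pair:
  22–97 m: Δρ/Δz = 3.168/75 = 0.042 kg m⁻⁴
  97–116 m: Δρ/Δz = 0.388/19 = 0.020 kg m⁻⁴
  116–129 m: Δρ/Δz = 0.092/13 = 7.1 × 10⁻³ kg m⁻⁴
The largest gradient is in the 22–97 m interval — the pycnocline.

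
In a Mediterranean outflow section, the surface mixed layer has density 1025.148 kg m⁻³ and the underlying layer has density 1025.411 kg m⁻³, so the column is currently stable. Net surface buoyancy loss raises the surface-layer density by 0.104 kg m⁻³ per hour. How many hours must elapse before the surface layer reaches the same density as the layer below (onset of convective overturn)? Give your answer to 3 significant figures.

Density deficit of the surface layer: 1025.411 − 1025.148 = 0.263 kg m⁻³.
Required change = 0.263 / 0.104 = 2.53 hours.

2.53 hours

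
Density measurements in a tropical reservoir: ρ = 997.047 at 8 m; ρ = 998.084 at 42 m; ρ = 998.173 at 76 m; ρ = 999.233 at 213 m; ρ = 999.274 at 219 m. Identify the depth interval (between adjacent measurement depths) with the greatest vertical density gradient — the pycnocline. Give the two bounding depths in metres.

8–42 m

Compute the density gradient over each adjacent pair:
  8–42 m: Δρ/Δz = 1.037/34 = 0.030 kg m⁻⁴
  42–76 m: Δρ/Δz = 0.089/34 = 2.6 × 10⁻³ kg m⁻⁴
  76–213 m: Δρ/Δz = 1.060/137 = 7.7 × 10⁻³ kg m⁻⁴
  213–219 m: Δρ/Δz = 0.041/6 = 6.8 × 10⁻³ kg m⁻⁴
The largest gradient is in the 8–42 m interval — the pycnocline.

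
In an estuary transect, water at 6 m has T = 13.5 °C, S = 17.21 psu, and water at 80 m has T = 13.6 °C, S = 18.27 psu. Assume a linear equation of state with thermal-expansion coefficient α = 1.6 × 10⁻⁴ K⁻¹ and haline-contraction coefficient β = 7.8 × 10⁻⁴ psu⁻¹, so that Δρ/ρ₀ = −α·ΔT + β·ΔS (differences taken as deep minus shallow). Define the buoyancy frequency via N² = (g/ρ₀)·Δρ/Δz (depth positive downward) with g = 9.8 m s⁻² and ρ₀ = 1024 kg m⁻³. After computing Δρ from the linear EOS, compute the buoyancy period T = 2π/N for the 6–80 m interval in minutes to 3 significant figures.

ΔT = +0.1 K, ΔS = +1.06 psu (deep − shallow).
Δρ/ρ₀ = −αΔT + βΔS = -1.60 × 10⁻⁵ + 8.268 × 10⁻⁴ = 8.108 × 10⁻⁴, so Δρ ≈ 0.8303 kg m⁻³.
N² = (g/ρ₀)·Δρ/Δz = g·(Δρ/ρ₀)/Δz = 9.8 × 8.108 × 10⁻⁴ / 74 = 1.0738 × 10⁻⁴ s⁻².
N = √(1.0738 × 10⁻⁴) = 0.010362 rad s⁻¹ → T = 2π/N = 606.37 s = 10.106 min ≈ 10.1 min.

10.1 min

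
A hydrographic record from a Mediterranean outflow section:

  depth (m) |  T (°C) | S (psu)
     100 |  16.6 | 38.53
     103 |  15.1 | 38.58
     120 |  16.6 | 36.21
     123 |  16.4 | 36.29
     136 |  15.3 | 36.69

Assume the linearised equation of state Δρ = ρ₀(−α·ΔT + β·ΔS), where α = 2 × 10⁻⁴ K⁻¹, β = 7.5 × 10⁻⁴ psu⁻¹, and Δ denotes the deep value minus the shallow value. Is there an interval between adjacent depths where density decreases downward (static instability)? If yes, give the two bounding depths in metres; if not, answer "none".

Evaluate Δρ/ρ₀ = −αΔT + βΔS across each adjacent pair:
  100–103 m: −αΔT+βΔS = −(2 × 10⁻⁴)(-1.5)+(7.5 × 10⁻⁴)(+0.05) = 3.4 × 10⁻⁴ → stable
  103–120 m: −αΔT+βΔS = −(2 × 10⁻⁴)(+1.5)+(7.5 × 10⁻⁴)(-2.37) = -2.1 × 10⁻³ → UNSTABLE
  120–123 m: −αΔT+βΔS = −(2 × 10⁻⁴)(-0.2)+(7.5 × 10⁻⁴)(+0.08) = 1.0 × 10⁻⁴ → stable
  123–136 m: −αΔT+βΔS = −(2 × 10⁻⁴)(-1.1)+(7.5 × 10⁻⁴)(+0.40) = 5.2 × 10⁻⁴ → stable
The 103–120 m interval has Δρ < 0: lighter water underlies denser water.

103–120 m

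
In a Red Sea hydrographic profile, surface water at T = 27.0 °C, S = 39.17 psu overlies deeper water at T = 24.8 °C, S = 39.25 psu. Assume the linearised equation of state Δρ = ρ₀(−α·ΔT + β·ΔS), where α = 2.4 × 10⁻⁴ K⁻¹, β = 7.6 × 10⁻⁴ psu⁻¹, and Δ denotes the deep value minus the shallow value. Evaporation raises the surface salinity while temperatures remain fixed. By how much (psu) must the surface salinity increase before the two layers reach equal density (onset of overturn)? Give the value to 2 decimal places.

Neutral buoyancy requires −α(T_deep − T_surf) + β(S_deep − S_surf′) = 0.
S_surf′ = S_deep − (α/β)·ΔT = 39.25 − (2.4 × 10⁻⁴/7.6 × 10⁻⁴)·(-2.2) = 39.9447 psu.
Increase required: 39.9447 − 39.17 = 0.7747 psu.

0.77 psu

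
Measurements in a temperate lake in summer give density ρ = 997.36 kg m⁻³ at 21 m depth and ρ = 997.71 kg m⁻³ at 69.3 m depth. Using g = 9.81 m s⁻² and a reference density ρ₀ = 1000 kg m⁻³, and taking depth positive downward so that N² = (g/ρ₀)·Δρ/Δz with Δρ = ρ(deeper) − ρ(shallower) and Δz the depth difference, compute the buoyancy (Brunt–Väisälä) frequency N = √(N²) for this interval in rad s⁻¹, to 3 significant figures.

8.43 × 10⁻³ rad s⁻¹

Δρ = 997.71 − 997.36 = 0.35 kg m⁻³ over Δz = 69.3 − 21 = 48.3 m.
N² = (9.81/1000) × (0.35/48.3) = 7.1087 × 10⁻⁵ s⁻².
N = √(7.1087 × 10⁻⁵) = 8.4313 × 10⁻³ rad s⁻¹ ≈ 8.43 × 10⁻³ rad s⁻¹.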